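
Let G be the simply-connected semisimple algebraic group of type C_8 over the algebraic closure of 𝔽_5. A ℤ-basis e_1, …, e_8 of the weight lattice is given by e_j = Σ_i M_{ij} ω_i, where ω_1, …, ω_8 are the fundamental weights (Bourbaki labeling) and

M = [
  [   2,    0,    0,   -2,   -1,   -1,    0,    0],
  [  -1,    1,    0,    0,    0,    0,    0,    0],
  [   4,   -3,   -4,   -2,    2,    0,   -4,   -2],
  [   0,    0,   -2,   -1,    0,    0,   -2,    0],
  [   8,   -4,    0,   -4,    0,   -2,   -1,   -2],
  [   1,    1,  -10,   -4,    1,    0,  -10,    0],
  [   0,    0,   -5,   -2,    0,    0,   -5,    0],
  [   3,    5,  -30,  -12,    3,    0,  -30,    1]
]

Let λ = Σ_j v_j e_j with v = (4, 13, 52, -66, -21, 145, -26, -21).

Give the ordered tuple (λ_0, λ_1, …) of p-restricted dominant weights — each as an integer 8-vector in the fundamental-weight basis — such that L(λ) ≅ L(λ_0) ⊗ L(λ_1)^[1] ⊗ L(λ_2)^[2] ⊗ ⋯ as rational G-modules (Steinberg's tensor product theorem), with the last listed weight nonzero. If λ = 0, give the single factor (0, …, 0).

((1, 4, 0, 4, 2, 0, 2, 0), (3, 1, 1, 2, 4, 0, 0, 1))

Converting to the ω-basis (c_i = row i of M dotted with v = (4, 13, 52, -66, -21, 145, -26, -21)):
  c_1 = (2)·(4) + (0)·(13) + (0)·(52) + (-2)·(-66) + (-1)·(-21) + (-1)·(145) + (0)·(-26) + (0)·(-21) = 16
  c_2 = (-1)·(4) + (1)·(13) + (0)·(52) + (0)·(-66) + (0)·(-21) + (0)·(145) + (0)·(-26) + (0)·(-21) = 9
  c_3 = (4)·(4) + (-3)·(13) + (-4)·(52) + (-2)·(-66) + (2)·(-21) + (0)·(145) + (-4)·(-26) + (-2)·(-21) = 5
  c_4 = (0)·(4) + (0)·(13) + (-2)·(52) + (-1)·(-66) + (0)·(-21) + (0)·(145) + (-2)·(-26) + (0)·(-21) = 14
  c_5 = (8)·(4) + (-4)·(13) + (0)·(52) + (-4)·(-66) + (0)·(-21) + (-2)·(145) + (-1)·(-26) + (-2)·(-21) = 22
  c_6 = (1)·(4) + (1)·(13) + (-10)·(52) + (-4)·(-66) + (1)·(-21) + (0)·(145) + (-10)·(-26) + (0)·(-21) = 0
  c_7 = (0)·(4) + (0)·(13) + (-5)·(52) + (-2)·(-66) + (0)·(-21) + (0)·(145) + (-5)·(-26) + (0)·(-21) = 2
  c_8 = (3)·(4) + (5)·(13) + (-30)·(52) + (-12)·(-66) + (3)·(-21) + (0)·(145) + (-30)·(-26) + (1)·(-21) = 5
Writing each c_i in base p = 5:
  c_1 = 16 = 1·5^0 + 3·5^1
  c_2 = 9 = 4·5^0 + 1·5^1
  c_3 = 5 = 0·5^0 + 1·5^1
  c_4 = 14 = 4·5^0 + 2·5^1
  c_5 = 22 = 2·5^0 + 4·5^1
  c_6 = 0
  c_7 = 2 = 2·5^0
  c_8 = 5 = 0·5^0 + 1·5^1
λ_0 = (1, 4, 0, 4, 2, 0, 2, 0)
λ_1 = (3, 1, 1, 2, 4, 0, 0, 1)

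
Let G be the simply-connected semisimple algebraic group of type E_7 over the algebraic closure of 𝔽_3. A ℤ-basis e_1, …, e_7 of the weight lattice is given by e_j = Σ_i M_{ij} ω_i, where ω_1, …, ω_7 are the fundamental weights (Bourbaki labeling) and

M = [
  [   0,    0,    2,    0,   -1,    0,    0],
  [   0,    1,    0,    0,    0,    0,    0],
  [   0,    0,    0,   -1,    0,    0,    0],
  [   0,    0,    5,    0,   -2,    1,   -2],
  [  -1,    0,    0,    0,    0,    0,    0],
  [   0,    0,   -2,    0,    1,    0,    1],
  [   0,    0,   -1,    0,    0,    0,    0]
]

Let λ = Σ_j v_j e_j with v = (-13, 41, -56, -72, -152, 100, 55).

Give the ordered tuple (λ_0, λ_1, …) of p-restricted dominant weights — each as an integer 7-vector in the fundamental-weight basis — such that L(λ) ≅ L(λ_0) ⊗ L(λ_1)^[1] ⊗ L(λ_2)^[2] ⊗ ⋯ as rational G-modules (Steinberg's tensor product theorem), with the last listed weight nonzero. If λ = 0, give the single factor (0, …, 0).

((1, 2, 0, 2, 1, 0, 2), (1, 1, 0, 1, 1, 2, 0), (1, 1, 2, 1, 1, 1, 0), (1, 1, 2, 0, 0, 0, 2))

ω-coordinates c = M·v, v = (-13, 41, -56, -72, -152, 100, 55):
  c_1 = 0*-13 + 0*41 + 2*-56 + 0*-72 + -1*-152 + 0*100 + 0*55 = 40
  c_2 = 0*-13 + 1*41 + 0*-56 + 0*-72 + 0*-152 + 0*100 + 0*55 = 41
  c_3 = 0*-13 + 0*41 + 0*-56 + -1*-72 + 0*-152 + 0*100 + 0*55 = 72
  c_4 = 0*-13 + 0*41 + 5*-56 + 0*-72 + -2*-152 + 1*100 + -2*55 = 14
  c_5 = -1*-13 + 0*41 + 0*-56 + 0*-72 + 0*-152 + 0*100 + 0*55 = 13
  c_6 = 0*-13 + 0*41 + -2*-56 + 0*-72 + 1*-152 + 0*100 + 1*55 = 15
  c_7 = 0*-13 + 0*41 + -1*-56 + 0*-72 + 0*-152 + 0*100 + 0*55 = 56
Writing each c_i in base p = 3:
  c_1 = 40 = 1·3^0 + 1·3^1 + 1·3^2 + 1·3^3
  c_2 = 41 = 2·3^0 + 1·3^1 + 1·3^2 + 1·3^3
  c_3 = 72 = 0·3^0 + 0·3^1 + 2·3^2 + 2·3^3
  c_4 = 14 = 2·3^0 + 1·3^1 + 1·3^2
  c_5 = 13 = 1·3^0 + 1·3^1 + 1·3^2
  c_6 = 15 = 0·3^0 + 2·3^1 + 1·3^2
  c_7 = 56 = 2·3^0 + 0·3^1 + 0·3^2 + 2·3^3
Factor λ_0 = (1, 2, 0, 2, 1, 0, 2)
Factor λ_1 = (1, 1, 0, 1, 1, 2, 0)
Factor λ_2 = (1, 1, 2, 1, 1, 1, 0)
Factor λ_3 = (1, 1, 2, 0, 0, 0, 2)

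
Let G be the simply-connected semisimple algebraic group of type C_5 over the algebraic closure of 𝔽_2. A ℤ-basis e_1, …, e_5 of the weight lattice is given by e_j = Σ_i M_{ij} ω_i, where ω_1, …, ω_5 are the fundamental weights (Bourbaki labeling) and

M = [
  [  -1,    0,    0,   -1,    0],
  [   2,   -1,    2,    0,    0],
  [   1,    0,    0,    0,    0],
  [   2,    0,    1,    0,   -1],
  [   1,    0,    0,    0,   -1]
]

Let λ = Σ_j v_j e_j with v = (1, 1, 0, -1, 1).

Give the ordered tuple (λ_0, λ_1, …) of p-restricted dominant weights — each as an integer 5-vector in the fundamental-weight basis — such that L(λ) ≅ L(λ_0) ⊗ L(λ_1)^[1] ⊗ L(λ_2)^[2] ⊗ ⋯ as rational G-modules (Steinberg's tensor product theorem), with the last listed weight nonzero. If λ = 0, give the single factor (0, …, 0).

Change of basis e → ω: c = M·v where v = (1, 1, 0, -1, 1):
  c_1 = (-1)·(1) + (0)·(1) + (0)·(0) + (-1)·(-1) + (0)·(1) = 0
  c_2 = (2)·(1) + (-1)·(1) + (2)·(0) + (0)·(-1) + (0)·(1) = 1
  c_3 = (1)·(1) + (0)·(1) + (0)·(0) + (0)·(-1) + (0)·(1) = 1
  c_4 = (2)·(1) + (0)·(1) + (1)·(0) + (0)·(-1) + (-1)·(1) = 1
  c_5 = (1)·(1) + (0)·(1) + (0)·(0) + (0)·(-1) + (-1)·(1) = 0
Base-2 expansion of each c_i:
  c_1 = 0
  c_2 = 1 = 1·2^0
  c_3 = 1 = 1·2^0
  c_4 = 1 = 1·2^0
  c_5 = 0
p-restricted factor λ_0 = (0, 1, 1, 1, 0)

((0, 1, 1, 1, 0),)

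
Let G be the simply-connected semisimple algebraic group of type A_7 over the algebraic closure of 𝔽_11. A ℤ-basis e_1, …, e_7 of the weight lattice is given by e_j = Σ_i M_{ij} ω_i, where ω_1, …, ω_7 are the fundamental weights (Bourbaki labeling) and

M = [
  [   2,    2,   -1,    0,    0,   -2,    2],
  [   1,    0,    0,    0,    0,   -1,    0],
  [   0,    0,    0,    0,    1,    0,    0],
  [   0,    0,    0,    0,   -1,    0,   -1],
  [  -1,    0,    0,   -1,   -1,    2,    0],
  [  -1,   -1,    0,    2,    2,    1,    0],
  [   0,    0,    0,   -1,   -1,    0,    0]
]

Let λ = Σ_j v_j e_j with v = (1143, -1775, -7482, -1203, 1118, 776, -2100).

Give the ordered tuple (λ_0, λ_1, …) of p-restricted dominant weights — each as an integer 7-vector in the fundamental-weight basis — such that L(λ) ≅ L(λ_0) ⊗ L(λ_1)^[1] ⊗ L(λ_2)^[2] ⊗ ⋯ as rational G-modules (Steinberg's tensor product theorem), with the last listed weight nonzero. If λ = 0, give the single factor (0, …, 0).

((4, 4, 7, 3, 10, 6, 8), (9, 0, 2, 1, 0, 2, 7), (3, 3, 9, 8, 4, 10, 0))

Compute c_i = Σ_j M_{ij} v_j with v = (1143, -1775, -7482, -1203, 1118, 776, -2100):
  c_1 = 2·1143 + (2)·(-1775) + (-1)·(-7482) + (0)·(-1203) + 0·1118 + (-2)·(776) + (2)·(-2100) = 466
  c_2 = 1·1143 + (0)·(-1775) + (0)·(-7482) + (0)·(-1203) + 0·1118 + (-1)·(776) + (0)·(-2100) = 367
  c_3 = 0·1143 + (0)·(-1775) + (0)·(-7482) + (0)·(-1203) + 1·1118 + 0·776 + (0)·(-2100) = 1118
  c_4 = 0·1143 + (0)·(-1775) + (0)·(-7482) + (0)·(-1203) + (-1)·(1118) + 0·776 + (-1)·(-2100) = 982
  c_5 = (-1)·(1143) + (0)·(-1775) + (0)·(-7482) + (-1)·(-1203) + (-1)·(1118) + 2·776 + (0)·(-2100) = 494
  c_6 = (-1)·(1143) + (-1)·(-1775) + (0)·(-7482) + (2)·(-1203) + 2·1118 + 1·776 + (0)·(-2100) = 1238
  c_7 = 0·1143 + (0)·(-1775) + (0)·(-7482) + (-1)·(-1203) + (-1)·(1118) + 0·776 + (0)·(-2100) = 85
Base-11 expansion of each c_i:
  c_1 = 466 = 4·11^0 + 9·11^1 + 3·11^2
  c_2 = 367 = 4·11^0 + 0·11^1 + 3·11^2
  c_3 = 1118 = 7·11^0 + 2·11^1 + 9·11^2
  c_4 = 982 = 3·11^0 + 1·11^1 + 8·11^2
  c_5 = 494 = 10·11^0 + 0·11^1 + 4·11^2
  c_6 = 1238 = 6·11^0 + 2·11^1 + 10·11^2
  c_7 = 85 = 8·11^0 + 7·11^1
p-restricted factor λ_0 = (4, 4, 7, 3, 10, 6, 8)
p-restricted factor λ_1 = (9, 0, 2, 1, 0, 2, 7)
p-restricted factor λ_2 = (3, 3, 9, 8, 4, 10, 0)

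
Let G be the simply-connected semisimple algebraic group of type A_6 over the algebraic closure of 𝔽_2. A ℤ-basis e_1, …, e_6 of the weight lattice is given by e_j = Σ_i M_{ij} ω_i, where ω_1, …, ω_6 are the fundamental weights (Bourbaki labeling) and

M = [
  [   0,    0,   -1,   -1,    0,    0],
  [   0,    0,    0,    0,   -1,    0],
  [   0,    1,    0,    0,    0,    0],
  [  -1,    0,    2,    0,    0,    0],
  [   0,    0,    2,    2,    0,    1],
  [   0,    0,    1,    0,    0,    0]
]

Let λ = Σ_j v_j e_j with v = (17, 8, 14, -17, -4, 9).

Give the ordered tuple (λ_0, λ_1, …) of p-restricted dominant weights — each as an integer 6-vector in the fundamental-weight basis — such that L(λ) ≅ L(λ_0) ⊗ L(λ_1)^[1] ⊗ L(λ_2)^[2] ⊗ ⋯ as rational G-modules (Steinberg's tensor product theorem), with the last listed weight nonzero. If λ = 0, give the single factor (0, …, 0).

((1, 0, 0, 1, 1, 0), (1, 0, 0, 1, 1, 1), (0, 1, 0, 0, 0, 1), (0, 0, 1, 1, 0, 1))

Compute c_i = Σ_j M_{ij} v_j with v = (17, 8, 14, -17, -4, 9):
  c_1 = (0)·(17) + (0)·(8) + (-1)·(14) + (-1)·(-17) + (0)·(-4) + (0)·(9) = 3
  c_2 = (0)·(17) + (0)·(8) + (0)·(14) + (0)·(-17) + (-1)·(-4) + (0)·(9) = 4
  c_3 = (0)·(17) + (1)·(8) + (0)·(14) + (0)·(-17) + (0)·(-4) + (0)·(9) = 8
  c_4 = (-1)·(17) + (0)·(8) + (2)·(14) + (0)·(-17) + (0)·(-4) + (0)·(9) = 11
  c_5 = (0)·(17) + (0)·(8) + (2)·(14) + (2)·(-17) + (0)·(-4) + (1)·(9) = 3
  c_6 = (0)·(17) + (0)·(8) + (1)·(14) + (0)·(-17) + (0)·(-4) + (0)·(9) = 14
p = 2; digits c_i = Σ_j d_{ij}·2^j, 0 ≤ d_{ij} < 2:
  c_1 = 3 = 1·2^0 + 1·2^1
  c_2 = 4 = 0·2^0 + 0·2^1 + 1·2^2
  c_3 = 8 = 0·2^0 + 0·2^1 + 0·2^2 + 1·2^3
  c_4 = 11 = 1·2^0 + 1·2^1 + 0·2^2 + 1·2^3
  c_5 = 3 = 1·2^0 + 1·2^1
  c_6 = 14 = 0·2^0 + 1·2^1 + 1·2^2 + 1·2^3
λ_0 = (1, 0, 0, 1, 1, 0)
λ_1 = (1, 0, 0, 1, 1, 1)
λ_2 = (0, 1, 0, 0, 0, 1)
λ_3 = (0, 0, 1, 1, 0, 1)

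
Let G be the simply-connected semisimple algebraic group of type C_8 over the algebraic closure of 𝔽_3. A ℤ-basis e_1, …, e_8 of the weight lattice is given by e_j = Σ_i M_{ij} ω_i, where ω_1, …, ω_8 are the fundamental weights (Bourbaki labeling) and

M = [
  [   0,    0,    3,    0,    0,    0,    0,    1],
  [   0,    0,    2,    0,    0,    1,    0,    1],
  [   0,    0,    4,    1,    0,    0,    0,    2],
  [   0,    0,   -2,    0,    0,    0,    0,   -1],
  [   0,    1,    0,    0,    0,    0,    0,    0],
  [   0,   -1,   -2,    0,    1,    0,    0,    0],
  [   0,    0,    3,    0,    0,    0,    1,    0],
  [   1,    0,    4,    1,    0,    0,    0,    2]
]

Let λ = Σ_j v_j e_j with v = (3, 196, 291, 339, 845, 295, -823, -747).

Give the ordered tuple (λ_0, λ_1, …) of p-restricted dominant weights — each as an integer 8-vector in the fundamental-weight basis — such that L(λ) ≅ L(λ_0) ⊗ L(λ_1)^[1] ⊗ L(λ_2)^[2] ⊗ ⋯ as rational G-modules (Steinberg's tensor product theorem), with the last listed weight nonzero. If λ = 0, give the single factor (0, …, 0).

((0, 1, 0, 0, 1, 1, 2, 0), (0, 1, 0, 1, 2, 1, 1, 1), (2, 2, 1, 0, 0, 1, 2, 1), (1, 1, 0, 0, 1, 2, 1, 0), (1, 1, 0, 2, 2, 0, 0, 0))

Converting to the ω-basis (c_i = row i of M dotted with v = (3, 196, 291, 339, 845, 295, -823, -747)):
  c_1 = 0*3 + 0*196 + 3*291 + 0*339 + 0*845 + 0*295 + 0*-823 + 1*-747 = 126
  c_2 = 0*3 + 0*196 + 2*291 + 0*339 + 0*845 + 1*295 + 0*-823 + 1*-747 = 130
  c_3 = 0*3 + 0*196 + 4*291 + 1*339 + 0*845 + 0*295 + 0*-823 + 2*-747 = 9
  c_4 = 0*3 + 0*196 + -2*291 + 0*339 + 0*845 + 0*295 + 0*-823 + -1*-747 = 165
  c_5 = 0*3 + 1*196 + 0*291 + 0*339 + 0*845 + 0*295 + 0*-823 + 0*-747 = 196
  c_6 = 0*3 + -1*196 + -2*291 + 0*339 + 1*845 + 0*295 + 0*-823 + 0*-747 = 67
  c_7 = 0*3 + 0*196 + 3*291 + 0*339 + 0*845 + 0*295 + 1*-823 + 0*-747 = 50
  c_8 = 1*3 + 0*196 + 4*291 + 1*339 + 0*845 + 0*295 + 0*-823 + 2*-747 = 12
Base-3 expansion of each c_i:
  c_1 = 126 = 0·3^0 + 0·3^1 + 2·3^2 + 1·3^3 + 1·3^4
  c_2 = 130 = 1·3^0 + 1·3^1 + 2·3^2 + 1·3^3 + 1·3^4
  c_3 = 9 = 0·3^0 + 0·3^1 + 1·3^2
  c_4 = 165 = 0·3^0 + 1·3^1 + 0·3^2 + 0·3^3 + 2·3^4
  c_5 = 196 = 1·3^0 + 2·3^1 + 0·3^2 + 1·3^3 + 2·3^4
  c_6 = 67 = 1·3^0 + 1·3^1 + 1·3^2 + 2·3^3
  c_7 = 50 = 2·3^0 + 1·3^1 + 2·3^2 + 1·3^3
  c_8 = 12 = 0·3^0 + 1·3^1 + 1·3^2
Factor λ_0 = (0, 1, 0, 0, 1, 1, 2, 0)
Factor λ_1 = (0, 1, 0, 1, 2, 1, 1, 1)
Factor λ_2 = (2, 2, 1, 0, 0, 1, 2, 1)
Factor λ_3 = (1, 1, 0, 0, 1, 2, 1, 0)
Factor λ_4 = (1, 1, 0, 2, 2, 0, 0, 0)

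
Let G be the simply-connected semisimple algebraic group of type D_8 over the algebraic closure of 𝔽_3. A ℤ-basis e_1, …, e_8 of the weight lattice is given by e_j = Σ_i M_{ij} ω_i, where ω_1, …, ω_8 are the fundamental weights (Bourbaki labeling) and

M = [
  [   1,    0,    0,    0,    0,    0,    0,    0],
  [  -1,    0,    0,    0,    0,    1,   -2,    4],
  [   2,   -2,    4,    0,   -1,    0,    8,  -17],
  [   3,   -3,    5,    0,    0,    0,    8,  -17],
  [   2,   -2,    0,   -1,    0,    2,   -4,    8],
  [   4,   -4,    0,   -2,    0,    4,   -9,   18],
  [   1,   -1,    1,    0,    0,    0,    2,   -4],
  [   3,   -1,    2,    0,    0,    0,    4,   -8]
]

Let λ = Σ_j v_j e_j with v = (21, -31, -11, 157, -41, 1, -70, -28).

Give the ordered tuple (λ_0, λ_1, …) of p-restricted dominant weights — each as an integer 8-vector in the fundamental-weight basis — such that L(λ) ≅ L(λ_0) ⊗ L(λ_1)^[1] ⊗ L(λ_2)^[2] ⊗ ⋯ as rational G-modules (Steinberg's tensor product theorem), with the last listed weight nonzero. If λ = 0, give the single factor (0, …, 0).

In the fundamental-weight basis, λ has coordinates c = M·v (v = (21, -31, -11, 157, -41, 1, -70, -28)):
  c_1 = 1*21 + 0*-31 + 0*-11 + 0*157 + 0*-41 + 0*1 + 0*-70 + 0*-28 = 21
  c_2 = -1*21 + 0*-31 + 0*-11 + 0*157 + 0*-41 + 1*1 + -2*-70 + 4*-28 = 8
  c_3 = 2*21 + -2*-31 + 4*-11 + 0*157 + -1*-41 + 0*1 + 8*-70 + -17*-28 = 17
  c_4 = 3*21 + -3*-31 + 5*-11 + 0*157 + 0*-41 + 0*1 + 8*-70 + -17*-28 = 17
  c_5 = 2*21 + -2*-31 + 0*-11 + -1*157 + 0*-41 + 2*1 + -4*-70 + 8*-28 = 5
  c_6 = 4*21 + -4*-31 + 0*-11 + -2*157 + 0*-41 + 4*1 + -9*-70 + 18*-28 = 24
  c_7 = 1*21 + -1*-31 + 1*-11 + 0*157 + 0*-41 + 0*1 + 2*-70 + -4*-28 = 13
  c_8 = 3*21 + -1*-31 + 2*-11 + 0*157 + 0*-41 + 0*1 + 4*-70 + -8*-28 = 16
Base-3 expansion of each c_i:
  c_1 = 21 = 0·3^0 + 1·3^1 + 2·3^2
  c_2 = 8 = 2·3^0 + 2·3^1
  c_3 = 17 = 2·3^0 + 2·3^1 + 1·3^2
  c_4 = 17 = 2·3^0 + 2·3^1 + 1·3^2
  c_5 = 5 = 2·3^0 + 1·3^1
  c_6 = 24 = 0·3^0 + 2·3^1 + 2·3^2
  c_7 = 13 = 1·3^0 + 1·3^1 + 1·3^2
  c_8 = 16 = 1·3^0 + 2·3^1 + 1·3^2
λ_0 = (0, 2, 2, 2, 2, 0, 1, 1)
λ_1 = (1, 2, 2, 2, 1, 2, 1, 2)
λ_2 = (2, 0, 1, 1, 0, 2, 1, 1)

((0, 2, 2, 2, 2, 0, 1, 1), (1, 2, 2, 2, 1, 2, 1, 2), (2, 0, 1, 1, 0, 2, 1, 1))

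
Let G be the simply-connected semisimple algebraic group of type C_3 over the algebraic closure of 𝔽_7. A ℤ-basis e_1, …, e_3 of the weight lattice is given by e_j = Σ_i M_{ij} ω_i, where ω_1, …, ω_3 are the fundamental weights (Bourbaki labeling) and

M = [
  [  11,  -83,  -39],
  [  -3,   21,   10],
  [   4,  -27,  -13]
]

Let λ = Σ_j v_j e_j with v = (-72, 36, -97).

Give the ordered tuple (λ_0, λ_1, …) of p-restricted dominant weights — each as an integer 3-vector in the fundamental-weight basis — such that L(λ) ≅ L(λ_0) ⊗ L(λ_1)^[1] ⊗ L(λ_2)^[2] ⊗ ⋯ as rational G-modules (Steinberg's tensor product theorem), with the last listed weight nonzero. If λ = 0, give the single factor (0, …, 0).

((3, 2, 1),)

Converting to the ω-basis (c_i = row i of M dotted with v = (-72, 36, -97)):
  c_1 = (11)·(-72) + (-83)·(36) + (-39)·(-97) = 3
  c_2 = (-3)·(-72) + (21)·(36) + (10)·(-97) = 2
  c_3 = (4)·(-72) + (-27)·(36) + (-13)·(-97) = 1
p = 7; digits c_i = Σ_j d_{ij}·7^j, 0 ≤ d_{ij} < 7:
  c_1 = 3 = 3·7^0
  c_2 = 2 = 2·7^0
  c_3 = 1 = 1·7^0
p-restricted factor λ_0 = (3, 2, 1)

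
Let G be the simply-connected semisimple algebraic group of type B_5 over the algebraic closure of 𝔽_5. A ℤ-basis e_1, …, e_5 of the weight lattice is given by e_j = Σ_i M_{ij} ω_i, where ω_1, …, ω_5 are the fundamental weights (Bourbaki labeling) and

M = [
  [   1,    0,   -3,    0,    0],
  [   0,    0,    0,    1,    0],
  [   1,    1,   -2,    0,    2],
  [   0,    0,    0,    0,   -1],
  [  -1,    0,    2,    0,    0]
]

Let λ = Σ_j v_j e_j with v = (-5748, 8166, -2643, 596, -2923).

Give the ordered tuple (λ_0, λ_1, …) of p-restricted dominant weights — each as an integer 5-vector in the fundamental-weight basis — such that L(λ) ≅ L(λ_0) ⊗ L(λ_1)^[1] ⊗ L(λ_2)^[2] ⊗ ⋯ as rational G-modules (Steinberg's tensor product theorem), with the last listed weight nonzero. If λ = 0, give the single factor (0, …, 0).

Change of basis e → ω: c = M·v where v = (-5748, 8166, -2643, 596, -2923):
  c_1 = (1)·(-5748) + 0·8166 + (-3)·(-2643) + 0·596 + (0)·(-2923) = 2181
  c_2 = (0)·(-5748) + 0·8166 + (0)·(-2643) + 1·596 + (0)·(-2923) = 596
  c_3 = (1)·(-5748) + 1·8166 + (-2)·(-2643) + 0·596 + (2)·(-2923) = 1858
  c_4 = (0)·(-5748) + 0·8166 + (0)·(-2643) + 0·596 + (-1)·(-2923) = 2923
  c_5 = (-1)·(-5748) + 0·8166 + (2)·(-2643) + 0·596 + (0)·(-2923) = 462
Expand coordinatewise in base 5:
  c_1 = 2181 = 1·5^0 + 1·5^1 + 2·5^2 + 2·5^3 + 3·5^4
  c_2 = 596 = 1·5^0 + 4·5^1 + 3·5^2 + 4·5^3
  c_3 = 1858 = 3·5^0 + 1·5^1 + 4·5^2 + 4·5^3 + 2·5^4
  c_4 = 2923 = 3·5^0 + 4·5^1 + 1·5^2 + 3·5^3 + 4·5^4
  c_5 = 462 = 2·5^0 + 2·5^1 + 3·5^2 + 3·5^3
p-restricted factor λ_0 = (1, 1, 3, 3, 2)
p-restricted factor λ_1 = (1, 4, 1, 4, 2)
p-restricted factor λ_2 = (2, 3, 4, 1, 3)
p-restricted factor λ_3 = (2, 4, 4, 3, 3)
p-restricted factor λ_4 = (3, 0, 2, 4, 0)

((1, 1, 3, 3, 2), (1, 4, 1, 4, 2), (2, 3, 4, 1, 3), (2, 4, 4, 3, 3), (3, 0, 2, 4, 0))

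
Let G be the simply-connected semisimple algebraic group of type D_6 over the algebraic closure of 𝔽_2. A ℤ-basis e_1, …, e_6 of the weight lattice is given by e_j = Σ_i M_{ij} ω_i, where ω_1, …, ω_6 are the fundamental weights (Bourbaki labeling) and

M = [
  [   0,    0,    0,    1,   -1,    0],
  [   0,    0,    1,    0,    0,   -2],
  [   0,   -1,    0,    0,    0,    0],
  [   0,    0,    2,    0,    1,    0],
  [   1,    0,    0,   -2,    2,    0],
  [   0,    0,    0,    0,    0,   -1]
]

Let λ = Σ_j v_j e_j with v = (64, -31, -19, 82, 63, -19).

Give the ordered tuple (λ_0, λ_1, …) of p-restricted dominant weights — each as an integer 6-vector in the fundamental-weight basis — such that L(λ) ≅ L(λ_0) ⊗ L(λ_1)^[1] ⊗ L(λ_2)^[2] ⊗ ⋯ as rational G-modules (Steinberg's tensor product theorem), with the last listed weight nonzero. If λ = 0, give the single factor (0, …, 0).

ω-coordinates c = M·v, v = (64, -31, -19, 82, 63, -19):
  c_1 = 0·64 + (0)·(-31) + (0)·(-19) + 1·82 + (-1)·(63) + (0)·(-19) = 19
  c_2 = 0·64 + (0)·(-31) + (1)·(-19) + 0·82 + 0·63 + (-2)·(-19) = 19
  c_3 = 0·64 + (-1)·(-31) + (0)·(-19) + 0·82 + 0·63 + (0)·(-19) = 31
  c_4 = 0·64 + (0)·(-31) + (2)·(-19) + 0·82 + 1·63 + (0)·(-19) = 25
  c_5 = 1·64 + (0)·(-31) + (0)·(-19) + (-2)·(82) + 2·63 + (0)·(-19) = 26
  c_6 = 0·64 + (0)·(-31) + (0)·(-19) + 0·82 + 0·63 + (-1)·(-19) = 19
Writing each c_i in base p = 2:
  c_1 = 19 = 1·2^0 + 1·2^1 + 0·2^2 + 0·2^3 + 1·2^4
  c_2 = 19 = 1·2^0 + 1·2^1 + 0·2^2 + 0·2^3 + 1·2^4
  c_3 = 31 = 1·2^0 + 1·2^1 + 1·2^2 + 1·2^3 + 1·2^4
  c_4 = 25 = 1·2^0 + 0·2^1 + 0·2^2 + 1·2^3 + 1·2^4
  c_5 = 26 = 0·2^0 + 1·2^1 + 0·2^2 + 1·2^3 + 1·2^4
  c_6 = 19 = 1·2^0 + 1·2^1 + 0·2^2 + 0·2^3 + 1·2^4
Factor λ_0 = (1, 1, 1, 1, 0, 1)
Factor λ_1 = (1, 1, 1, 0, 1, 1)
Factor λ_2 = (0, 0, 1, 0, 0, 0)
Factor λ_3 = (0, 0, 1, 1, 1, 0)
Factor λ_4 = (1, 1, 1, 1, 1, 1)

((1, 1, 1, 1, 0, 1), (1, 1, 1, 0, 1, 1), (0, 0, 1, 0, 0, 0), (0, 0, 1, 1, 1, 0), (1, 1, 1, 1, 1, 1))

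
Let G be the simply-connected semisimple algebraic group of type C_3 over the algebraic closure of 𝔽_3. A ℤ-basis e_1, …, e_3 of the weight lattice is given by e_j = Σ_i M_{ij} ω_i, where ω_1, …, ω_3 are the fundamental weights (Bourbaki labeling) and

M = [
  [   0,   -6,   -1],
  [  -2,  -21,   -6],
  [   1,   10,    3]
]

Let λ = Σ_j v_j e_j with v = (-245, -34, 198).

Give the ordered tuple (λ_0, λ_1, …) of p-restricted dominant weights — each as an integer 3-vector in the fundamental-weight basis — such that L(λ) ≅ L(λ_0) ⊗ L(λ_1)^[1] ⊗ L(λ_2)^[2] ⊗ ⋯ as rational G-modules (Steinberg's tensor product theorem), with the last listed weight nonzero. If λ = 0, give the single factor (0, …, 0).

((0, 1, 0), (2, 2, 0), (0, 1, 1))

In the fundamental-weight basis, λ has coordinates c = M·v (v = (-245, -34, 198)):
  c_1 = (0)·(-245) + (-6)·(-34) + (-1)·(198) = 6
  c_2 = (-2)·(-245) + (-21)·(-34) + (-6)·(198) = 16
  c_3 = (1)·(-245) + (10)·(-34) + 3·198 = 9
Base-3 expansion of each c_i:
  c_1 = 6 = 0·3^0 + 2·3^1
  c_2 = 16 = 1·3^0 + 2·3^1 + 1·3^2
  c_3 = 9 = 0·3^0 + 0·3^1 + 1·3^2
p-restricted factor λ_0 = (0, 1, 0)
p-restricted factor λ_1 = (2, 2, 0)
p-restricted factor λ_2 = (0, 1, 1)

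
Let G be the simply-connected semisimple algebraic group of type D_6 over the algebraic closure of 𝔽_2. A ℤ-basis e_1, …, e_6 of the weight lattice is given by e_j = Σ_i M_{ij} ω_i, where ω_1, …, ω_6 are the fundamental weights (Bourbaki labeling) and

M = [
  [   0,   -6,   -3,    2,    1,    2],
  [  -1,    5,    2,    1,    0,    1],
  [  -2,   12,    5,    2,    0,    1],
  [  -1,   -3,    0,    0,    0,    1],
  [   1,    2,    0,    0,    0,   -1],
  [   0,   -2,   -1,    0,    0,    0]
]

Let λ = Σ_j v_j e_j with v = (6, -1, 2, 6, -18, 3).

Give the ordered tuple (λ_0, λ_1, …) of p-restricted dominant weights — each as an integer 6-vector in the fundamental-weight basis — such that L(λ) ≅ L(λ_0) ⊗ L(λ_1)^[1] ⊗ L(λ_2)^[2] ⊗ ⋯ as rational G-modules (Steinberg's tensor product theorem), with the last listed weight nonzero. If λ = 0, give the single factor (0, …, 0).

((0, 0, 1, 0, 1, 0), (0, 1, 0, 0, 0, 0))

Compute c_i = Σ_j M_{ij} v_j with v = (6, -1, 2, 6, -18, 3):
  c_1 = 0*6 + -6*-1 + -3*2 + 2*6 + 1*-18 + 2*3 = 0
  c_2 = -1*6 + 5*-1 + 2*2 + 1*6 + 0*-18 + 1*3 = 2
  c_3 = -2*6 + 12*-1 + 5*2 + 2*6 + 0*-18 + 1*3 = 1
  c_4 = -1*6 + -3*-1 + 0*2 + 0*6 + 0*-18 + 1*3 = 0
  c_5 = 1*6 + 2*-1 + 0*2 + 0*6 + 0*-18 + -1*3 = 1
  c_6 = 0*6 + -2*-1 + -1*2 + 0*6 + 0*-18 + 0*3 = 0
p = 2; digits c_i = Σ_j d_{ij}·2^j, 0 ≤ d_{ij} < 2:
  c_1 = 0
  c_2 = 2 = 0·2^0 + 1·2^1
  c_3 = 1 = 1·2^0
  c_4 = 0
  c_5 = 1 = 1·2^0
  c_6 = 0
Factor λ_0 = (0, 0, 1, 0, 1, 0)
Factor λ_1 = (0, 1, 0, 0, 0, 0)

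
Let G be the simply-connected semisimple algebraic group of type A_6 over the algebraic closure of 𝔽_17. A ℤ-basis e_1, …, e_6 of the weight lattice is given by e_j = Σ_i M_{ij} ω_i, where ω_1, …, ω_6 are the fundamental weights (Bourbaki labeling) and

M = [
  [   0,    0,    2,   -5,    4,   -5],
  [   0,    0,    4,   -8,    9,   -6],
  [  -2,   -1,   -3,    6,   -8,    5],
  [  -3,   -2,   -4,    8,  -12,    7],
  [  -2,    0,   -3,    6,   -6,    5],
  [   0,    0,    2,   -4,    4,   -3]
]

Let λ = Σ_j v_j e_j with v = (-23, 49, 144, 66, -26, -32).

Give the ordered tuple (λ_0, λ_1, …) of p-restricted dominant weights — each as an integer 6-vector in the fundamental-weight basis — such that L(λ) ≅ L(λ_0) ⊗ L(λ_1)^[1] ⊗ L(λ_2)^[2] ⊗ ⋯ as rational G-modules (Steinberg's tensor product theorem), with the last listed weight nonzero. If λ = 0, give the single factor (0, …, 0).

((14, 6, 9, 11, 6, 16),)

Converting to the ω-basis (c_i = row i of M dotted with v = (-23, 49, 144, 66, -26, -32)):
  c_1 = 0*-23 + 0*49 + 2*144 + -5*66 + 4*-26 + -5*-32 = 14
  c_2 = 0*-23 + 0*49 + 4*144 + -8*66 + 9*-26 + -6*-32 = 6
  c_3 = -2*-23 + -1*49 + -3*144 + 6*66 + -8*-26 + 5*-32 = 9
  c_4 = -3*-23 + -2*49 + -4*144 + 8*66 + -12*-26 + 7*-32 = 11
  c_5 = -2*-23 + 0*49 + -3*144 + 6*66 + -6*-26 + 5*-32 = 6
  c_6 = 0*-23 + 0*49 + 2*144 + -4*66 + 4*-26 + -3*-32 = 16
Base-17 expansion of each c_i:
  c_1 = 14 = 14·17^0
  c_2 = 6 = 6·17^0
  c_3 = 9 = 9·17^0
  c_4 = 11 = 11·17^0
  c_5 = 6 = 6·17^0
  c_6 = 16 = 16·17^0
λ_0 = (14, 6, 9, 11, 6, 16)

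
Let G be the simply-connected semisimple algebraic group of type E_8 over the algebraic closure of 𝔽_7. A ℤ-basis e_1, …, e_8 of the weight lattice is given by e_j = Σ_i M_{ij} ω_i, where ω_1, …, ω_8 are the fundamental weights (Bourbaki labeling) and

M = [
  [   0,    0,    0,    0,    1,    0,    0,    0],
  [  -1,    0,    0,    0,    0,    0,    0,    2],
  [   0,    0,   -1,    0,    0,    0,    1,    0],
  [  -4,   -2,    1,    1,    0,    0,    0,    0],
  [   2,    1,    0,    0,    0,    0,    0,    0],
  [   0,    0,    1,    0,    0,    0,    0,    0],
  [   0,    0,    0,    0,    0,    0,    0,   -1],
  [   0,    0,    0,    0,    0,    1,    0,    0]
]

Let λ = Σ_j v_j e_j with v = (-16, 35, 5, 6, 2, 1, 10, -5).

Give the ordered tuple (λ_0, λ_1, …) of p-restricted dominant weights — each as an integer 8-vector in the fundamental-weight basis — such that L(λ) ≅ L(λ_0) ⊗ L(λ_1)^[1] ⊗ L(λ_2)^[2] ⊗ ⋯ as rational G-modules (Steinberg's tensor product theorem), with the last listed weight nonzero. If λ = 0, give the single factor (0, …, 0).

Converting to the ω-basis (c_i = row i of M dotted with v = (-16, 35, 5, 6, 2, 1, 10, -5)):
  c_1 = (0)·(-16) + (0)·(35) + (0)·(5) + (0)·(6) + (1)·(2) + (0)·(1) + (0)·(10) + (0)·(-5) = 2
  c_2 = (-1)·(-16) + (0)·(35) + (0)·(5) + (0)·(6) + (0)·(2) + (0)·(1) + (0)·(10) + (2)·(-5) = 6
  c_3 = (0)·(-16) + (0)·(35) + (-1)·(5) + (0)·(6) + (0)·(2) + (0)·(1) + (1)·(10) + (0)·(-5) = 5
  c_4 = (-4)·(-16) + (-2)·(35) + (1)·(5) + (1)·(6) + (0)·(2) + (0)·(1) + (0)·(10) + (0)·(-5) = 5
  c_5 = (2)·(-16) + (1)·(35) + (0)·(5) + (0)·(6) + (0)·(2) + (0)·(1) + (0)·(10) + (0)·(-5) = 3
  c_6 = (0)·(-16) + (0)·(35) + (1)·(5) + (0)·(6) + (0)·(2) + (0)·(1) + (0)·(10) + (0)·(-5) = 5
  c_7 = (0)·(-16) + (0)·(35) + (0)·(5) + (0)·(6) + (0)·(2) + (0)·(1) + (0)·(10) + (-1)·(-5) = 5
  c_8 = (0)·(-16) + (0)·(35) + (0)·(5) + (0)·(6) + (0)·(2) + (1)·(1) + (0)·(10) + (0)·(-5) = 1
Expand coordinatewise in base 7:
  c_1 = 2 = 2·7^0
  c_2 = 6 = 6·7^0
  c_3 = 5 = 5·7^0
  c_4 = 5 = 5·7^0
  c_5 = 3 = 3·7^0
  c_6 = 5 = 5·7^0
  c_7 = 5 = 5·7^0
  c_8 = 1 = 1·7^0
λ_0 = (2, 6, 5, 5, 3, 5, 5, 1)

((2, 6, 5, 5, 3, 5, 5, 1),)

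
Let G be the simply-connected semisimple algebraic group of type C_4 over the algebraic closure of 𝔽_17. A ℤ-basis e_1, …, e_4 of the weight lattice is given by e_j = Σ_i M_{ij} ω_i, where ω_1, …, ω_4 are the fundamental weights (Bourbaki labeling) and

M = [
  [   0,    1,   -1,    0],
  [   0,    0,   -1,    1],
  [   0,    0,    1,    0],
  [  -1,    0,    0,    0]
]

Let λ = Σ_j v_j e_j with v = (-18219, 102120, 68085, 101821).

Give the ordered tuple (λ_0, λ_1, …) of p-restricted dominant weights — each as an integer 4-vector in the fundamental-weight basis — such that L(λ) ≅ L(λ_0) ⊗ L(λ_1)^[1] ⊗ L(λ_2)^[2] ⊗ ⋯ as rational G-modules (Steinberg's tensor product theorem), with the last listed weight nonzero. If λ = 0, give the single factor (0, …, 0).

((1, 8, 0, 12), (13, 12, 10, 0), (15, 14, 14, 12), (6, 6, 13, 3))

Change of basis e → ω: c = M·v where v = (-18219, 102120, 68085, 101821):
  c_1 = (0)·(-18219) + 1·102120 + (-1)·(68085) + 0·101821 = 34035
  c_2 = (0)·(-18219) + 0·102120 + (-1)·(68085) + 1·101821 = 33736
  c_3 = (0)·(-18219) + 0·102120 + 1·68085 + 0·101821 = 68085
  c_4 = (-1)·(-18219) + 0·102120 + 0·68085 + 0·101821 = 18219
Expand coordinatewise in base 17:
  c_1 = 34035 = 1·17^0 + 13·17^1 + 15·17^2 + 6·17^3
  c_2 = 33736 = 8·17^0 + 12·17^1 + 14·17^2 + 6·17^3
  c_3 = 68085 = 0·17^0 + 10·17^1 + 14·17^2 + 13·17^3
  c_4 = 18219 = 12·17^0 + 0·17^1 + 12·17^2 + 3·17^3
p-restricted factor λ_0 = (1, 8, 0, 12)
p-restricted factor λ_1 = (13, 12, 10, 0)
p-restricted factor λ_2 = (15, 14, 14, 12)
p-restricted factor λ_3 = (6, 6, 13, 3)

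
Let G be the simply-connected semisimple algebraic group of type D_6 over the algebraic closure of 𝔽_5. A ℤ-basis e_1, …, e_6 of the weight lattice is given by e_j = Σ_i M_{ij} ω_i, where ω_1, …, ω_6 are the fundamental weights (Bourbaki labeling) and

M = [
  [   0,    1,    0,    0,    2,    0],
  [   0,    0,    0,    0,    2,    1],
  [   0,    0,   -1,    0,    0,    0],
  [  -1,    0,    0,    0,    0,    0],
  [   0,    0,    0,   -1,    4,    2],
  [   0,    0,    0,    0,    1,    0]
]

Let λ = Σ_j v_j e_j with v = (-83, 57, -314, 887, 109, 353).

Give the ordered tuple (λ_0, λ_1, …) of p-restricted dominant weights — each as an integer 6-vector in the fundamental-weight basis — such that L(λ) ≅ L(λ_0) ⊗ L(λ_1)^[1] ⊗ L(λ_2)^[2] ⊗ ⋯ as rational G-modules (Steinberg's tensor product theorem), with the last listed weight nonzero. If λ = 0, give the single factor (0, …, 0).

ω-coordinates c = M·v, v = (-83, 57, -314, 887, 109, 353):
  c_1 = (0)·(-83) + 1·57 + (0)·(-314) + 0·887 + 2·109 + 0·353 = 275
  c_2 = (0)·(-83) + 0·57 + (0)·(-314) + 0·887 + 2·109 + 1·353 = 571
  c_3 = (0)·(-83) + 0·57 + (-1)·(-314) + 0·887 + 0·109 + 0·353 = 314
  c_4 = (-1)·(-83) + 0·57 + (0)·(-314) + 0·887 + 0·109 + 0·353 = 83
  c_5 = (0)·(-83) + 0·57 + (0)·(-314) + (-1)·(887) + 4·109 + 2·353 = 255
  c_6 = (0)·(-83) + 0·57 + (0)·(-314) + 0·887 + 1·109 + 0·353 = 109
Writing each c_i in base p = 5:
  c_1 = 275 = 0·5^0 + 0·5^1 + 1·5^2 + 2·5^3
  c_2 = 571 = 1·5^0 + 4·5^1 + 2·5^2 + 4·5^3
  c_3 = 314 = 4·5^0 + 2·5^1 + 2·5^2 + 2·5^3
  c_4 = 83 = 3·5^0 + 1·5^1 + 3·5^2
  c_5 = 255 = 0·5^0 + 1·5^1 + 0·5^2 + 2·5^3
  c_6 = 109 = 4·5^0 + 1·5^1 + 4·5^2
λ_0 = (0, 1, 4, 3, 0, 4)
λ_1 = (0, 4, 2, 1, 1, 1)
λ_2 = (1, 2, 2, 3, 0, 4)
λ_3 = (2, 4, 2, 0, 2, 0)

((0, 1, 4, 3, 0, 4), (0, 4, 2, 1, 1, 1), (1, 2, 2, 3, 0, 4), (2, 4, 2, 0, 2, 0))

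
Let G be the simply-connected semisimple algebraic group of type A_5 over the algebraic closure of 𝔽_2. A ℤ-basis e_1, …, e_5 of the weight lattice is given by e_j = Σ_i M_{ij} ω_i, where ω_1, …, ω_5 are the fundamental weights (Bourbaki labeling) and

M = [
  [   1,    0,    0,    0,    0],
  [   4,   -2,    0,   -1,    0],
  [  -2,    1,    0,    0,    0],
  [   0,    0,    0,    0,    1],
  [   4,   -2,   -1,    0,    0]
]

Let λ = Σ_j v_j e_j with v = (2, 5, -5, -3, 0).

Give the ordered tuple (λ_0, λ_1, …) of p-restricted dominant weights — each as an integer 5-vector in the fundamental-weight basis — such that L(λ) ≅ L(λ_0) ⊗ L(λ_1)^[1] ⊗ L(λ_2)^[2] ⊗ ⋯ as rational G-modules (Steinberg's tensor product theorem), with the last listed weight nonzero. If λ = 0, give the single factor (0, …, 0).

Compute c_i = Σ_j M_{ij} v_j with v = (2, 5, -5, -3, 0):
  c_1 = 1*2 + 0*5 + 0*-5 + 0*-3 + 0*0 = 2
  c_2 = 4*2 + -2*5 + 0*-5 + -1*-3 + 0*0 = 1
  c_3 = -2*2 + 1*5 + 0*-5 + 0*-3 + 0*0 = 1
  c_4 = 0*2 + 0*5 + 0*-5 + 0*-3 + 1*0 = 0
  c_5 = 4*2 + -2*5 + -1*-5 + 0*-3 + 0*0 = 3
Writing each c_i in base p = 2:
  c_1 = 2 = 0·2^0 + 1·2^1
  c_2 = 1 = 1·2^0
  c_3 = 1 = 1·2^0
  c_4 = 0
  c_5 = 3 = 1·2^0 + 1·2^1
p-restricted factor λ_0 = (0, 1, 1, 0, 1)
p-restricted factor λ_1 = (1, 0, 0, 0, 1)

((0, 1, 1, 0, 1), (1, 0, 0, 0, 1))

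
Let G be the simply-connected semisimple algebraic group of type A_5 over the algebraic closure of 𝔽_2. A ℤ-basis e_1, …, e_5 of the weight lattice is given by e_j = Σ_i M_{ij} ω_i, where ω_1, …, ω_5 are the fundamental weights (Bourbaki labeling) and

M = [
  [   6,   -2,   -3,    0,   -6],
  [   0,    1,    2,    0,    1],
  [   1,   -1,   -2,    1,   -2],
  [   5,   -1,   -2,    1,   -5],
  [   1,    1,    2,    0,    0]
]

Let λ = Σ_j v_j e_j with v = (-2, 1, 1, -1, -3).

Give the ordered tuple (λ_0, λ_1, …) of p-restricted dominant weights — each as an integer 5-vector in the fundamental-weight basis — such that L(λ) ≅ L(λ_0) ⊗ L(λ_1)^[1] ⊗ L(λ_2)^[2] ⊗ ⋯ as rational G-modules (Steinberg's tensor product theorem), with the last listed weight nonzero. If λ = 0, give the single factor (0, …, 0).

Change of basis e → ω: c = M·v where v = (-2, 1, 1, -1, -3):
  c_1 = 6*-2 + -2*1 + -3*1 + 0*-1 + -6*-3 = 1
  c_2 = 0*-2 + 1*1 + 2*1 + 0*-1 + 1*-3 = 0
  c_3 = 1*-2 + -1*1 + -2*1 + 1*-1 + -2*-3 = 0
  c_4 = 5*-2 + -1*1 + -2*1 + 1*-1 + -5*-3 = 1
  c_5 = 1*-2 + 1*1 + 2*1 + 0*-1 + 0*-3 = 1
Base-2 expansion of each c_i:
  c_1 = 1 = 1·2^0
  c_2 = 0
  c_3 = 0
  c_4 = 1 = 1·2^0
  c_5 = 1 = 1·2^0
p-restricted factor λ_0 = (1, 0, 0, 1, 1)

((1, 0, 0, 1, 1),)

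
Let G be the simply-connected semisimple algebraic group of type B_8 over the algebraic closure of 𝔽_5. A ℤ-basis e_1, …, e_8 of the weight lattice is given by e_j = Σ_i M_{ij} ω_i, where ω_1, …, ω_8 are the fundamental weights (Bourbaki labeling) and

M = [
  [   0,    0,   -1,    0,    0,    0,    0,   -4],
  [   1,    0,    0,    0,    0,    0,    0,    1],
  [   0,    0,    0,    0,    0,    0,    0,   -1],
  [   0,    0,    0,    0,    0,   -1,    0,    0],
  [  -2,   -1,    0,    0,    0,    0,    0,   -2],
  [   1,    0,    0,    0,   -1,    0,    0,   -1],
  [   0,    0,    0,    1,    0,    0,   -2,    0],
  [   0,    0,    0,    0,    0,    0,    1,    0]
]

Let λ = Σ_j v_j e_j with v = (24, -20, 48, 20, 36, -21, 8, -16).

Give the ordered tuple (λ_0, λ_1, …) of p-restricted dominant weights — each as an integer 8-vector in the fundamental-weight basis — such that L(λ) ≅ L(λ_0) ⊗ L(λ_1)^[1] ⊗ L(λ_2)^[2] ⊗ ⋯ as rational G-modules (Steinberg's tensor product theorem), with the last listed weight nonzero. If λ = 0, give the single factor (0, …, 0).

Change of basis e → ω: c = M·v where v = (24, -20, 48, 20, 36, -21, 8, -16):
  c_1 = (0)·(24) + (0)·(-20) + (-1)·(48) + (0)·(20) + (0)·(36) + (0)·(-21) + (0)·(8) + (-4)·(-16) = 16
  c_2 = (1)·(24) + (0)·(-20) + (0)·(48) + (0)·(20) + (0)·(36) + (0)·(-21) + (0)·(8) + (1)·(-16) = 8
  c_3 = (0)·(24) + (0)·(-20) + (0)·(48) + (0)·(20) + (0)·(36) + (0)·(-21) + (0)·(8) + (-1)·(-16) = 16
  c_4 = (0)·(24) + (0)·(-20) + (0)·(48) + (0)·(20) + (0)·(36) + (-1)·(-21) + (0)·(8) + (0)·(-16) = 21
  c_5 = (-2)·(24) + (-1)·(-20) + (0)·(48) + (0)·(20) + (0)·(36) + (0)·(-21) + (0)·(8) + (-2)·(-16) = 4
  c_6 = (1)·(24) + (0)·(-20) + (0)·(48) + (0)·(20) + (-1)·(36) + (0)·(-21) + (0)·(8) + (-1)·(-16) = 4
  c_7 = (0)·(24) + (0)·(-20) + (0)·(48) + (1)·(20) + (0)·(36) + (0)·(-21) + (-2)·(8) + (0)·(-16) = 4
  c_8 = (0)·(24) + (0)·(-20) + (0)·(48) + (0)·(20) + (0)·(36) + (0)·(-21) + (1)·(8) + (0)·(-16) = 8
Expand coordinatewise in base 5:
  c_1 = 16 = 1·5^0 + 3·5^1
  c_2 = 8 = 3·5^0 + 1·5^1
  c_3 = 16 = 1·5^0 + 3·5^1
  c_4 = 21 = 1·5^0 + 4·5^1
  c_5 = 4 = 4·5^0
  c_6 = 4 = 4·5^0
  c_7 = 4 = 4·5^0
  c_8 = 8 = 3·5^0 + 1·5^1
λ_0 = (1, 3, 1, 1, 4, 4, 4, 3)
λ_1 = (3, 1, 3, 4, 0, 0, 0, 1)

((1, 3, 1, 1, 4, 4, 4, 3), (3, 1, 3, 4, 0, 0, 0, 1))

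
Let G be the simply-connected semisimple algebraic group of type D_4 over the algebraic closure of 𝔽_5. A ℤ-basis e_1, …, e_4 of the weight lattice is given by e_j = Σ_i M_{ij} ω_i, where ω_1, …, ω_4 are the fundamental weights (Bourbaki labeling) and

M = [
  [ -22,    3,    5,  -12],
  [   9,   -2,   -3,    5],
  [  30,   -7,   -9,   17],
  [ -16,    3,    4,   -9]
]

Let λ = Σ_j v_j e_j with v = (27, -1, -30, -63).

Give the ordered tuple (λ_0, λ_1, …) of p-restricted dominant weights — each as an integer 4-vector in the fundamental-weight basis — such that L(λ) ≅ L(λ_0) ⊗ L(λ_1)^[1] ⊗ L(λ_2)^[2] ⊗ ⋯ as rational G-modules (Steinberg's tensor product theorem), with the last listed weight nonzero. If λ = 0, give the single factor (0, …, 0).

((4, 0, 1, 2), (1, 4, 3, 2))

Change of basis e → ω: c = M·v where v = (27, -1, -30, -63):
  c_1 = (-22)·(27) + (3)·(-1) + (5)·(-30) + (-12)·(-63) = 9
  c_2 = (9)·(27) + (-2)·(-1) + (-3)·(-30) + (5)·(-63) = 20
  c_3 = (30)·(27) + (-7)·(-1) + (-9)·(-30) + (17)·(-63) = 16
  c_4 = (-16)·(27) + (3)·(-1) + (4)·(-30) + (-9)·(-63) = 12
Base-5 expansion of each c_i:
  c_1 = 9 = 4·5^0 + 1·5^1
  c_2 = 20 = 0·5^0 + 4·5^1
  c_3 = 16 = 1·5^0 + 3·5^1
  c_4 = 12 = 2·5^0 + 2·5^1
p-restricted factor λ_0 = (4, 0, 1, 2)
p-restricted factor λ_1 = (1, 4, 3, 2)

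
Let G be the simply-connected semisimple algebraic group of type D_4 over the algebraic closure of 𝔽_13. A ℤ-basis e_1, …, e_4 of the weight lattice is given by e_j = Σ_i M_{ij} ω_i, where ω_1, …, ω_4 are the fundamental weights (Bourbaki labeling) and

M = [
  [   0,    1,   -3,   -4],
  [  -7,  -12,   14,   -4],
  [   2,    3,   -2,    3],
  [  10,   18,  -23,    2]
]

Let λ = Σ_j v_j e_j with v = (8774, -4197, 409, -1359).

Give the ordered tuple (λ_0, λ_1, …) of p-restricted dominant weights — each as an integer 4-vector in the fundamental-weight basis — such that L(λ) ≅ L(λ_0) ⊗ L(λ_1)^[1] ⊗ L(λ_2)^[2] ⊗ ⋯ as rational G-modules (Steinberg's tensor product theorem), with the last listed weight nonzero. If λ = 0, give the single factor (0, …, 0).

Change of basis e → ω: c = M·v where v = (8774, -4197, 409, -1359):
  c_1 = 0·8774 + (1)·(-4197) + (-3)·(409) + (-4)·(-1359) = 12
  c_2 = (-7)·(8774) + (-12)·(-4197) + 14·409 + (-4)·(-1359) = 108
  c_3 = 2·8774 + (3)·(-4197) + (-2)·(409) + (3)·(-1359) = 62
  c_4 = 10·8774 + (18)·(-4197) + (-23)·(409) + (2)·(-1359) = 69
Writing each c_i in base p = 13:
  c_1 = 12 = 12·13^0
  c_2 = 108 = 4·13^0 + 8·13^1
  c_3 = 62 = 10·13^0 + 4·13^1
  c_4 = 69 = 4·13^0 + 5·13^1
λ_0 = (12, 4, 10, 4)
λ_1 = (0, 8, 4, 5)

((12, 4, 10, 4), (0, 8, 4, 5))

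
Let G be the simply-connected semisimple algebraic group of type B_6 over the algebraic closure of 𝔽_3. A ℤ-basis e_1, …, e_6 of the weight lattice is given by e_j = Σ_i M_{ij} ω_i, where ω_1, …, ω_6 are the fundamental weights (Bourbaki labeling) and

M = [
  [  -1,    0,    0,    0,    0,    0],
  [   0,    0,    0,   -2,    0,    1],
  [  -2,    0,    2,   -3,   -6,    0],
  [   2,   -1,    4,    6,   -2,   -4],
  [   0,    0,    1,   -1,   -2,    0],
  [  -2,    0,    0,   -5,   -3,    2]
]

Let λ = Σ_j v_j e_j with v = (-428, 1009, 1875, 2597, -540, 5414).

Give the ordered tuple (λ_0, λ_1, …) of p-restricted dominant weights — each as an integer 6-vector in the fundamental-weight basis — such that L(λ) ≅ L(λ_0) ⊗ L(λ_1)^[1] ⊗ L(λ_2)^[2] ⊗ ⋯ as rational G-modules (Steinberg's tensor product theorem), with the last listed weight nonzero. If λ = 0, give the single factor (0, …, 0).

((2, 1, 1, 2, 1, 1), (1, 1, 0, 0, 2, 1), (2, 0, 0, 2, 0, 2), (0, 2, 2, 2, 1, 2), (2, 2, 0, 1, 1, 0), (1, 0, 0, 2, 1, 1))

In the fundamental-weight basis, λ has coordinates c = M·v (v = (-428, 1009, 1875, 2597, -540, 5414)):
  c_1 = (-1)·(-428) + (0)·(1009) + (0)·(1875) + (0)·(2597) + (0)·(-540) + (0)·(5414) = 428
  c_2 = (0)·(-428) + (0)·(1009) + (0)·(1875) + (-2)·(2597) + (0)·(-540) + (1)·(5414) = 220
  c_3 = (-2)·(-428) + (0)·(1009) + (2)·(1875) + (-3)·(2597) + (-6)·(-540) + (0)·(5414) = 55
  c_4 = (2)·(-428) + (-1)·(1009) + (4)·(1875) + (6)·(2597) + (-2)·(-540) + (-4)·(5414) = 641
  c_5 = (0)·(-428) + (0)·(1009) + (1)·(1875) + (-1)·(2597) + (-2)·(-540) + (0)·(5414) = 358
  c_6 = (-2)·(-428) + (0)·(1009) + (0)·(1875) + (-5)·(2597) + (-3)·(-540) + (2)·(5414) = 319
p = 3; digits c_i = Σ_j d_{ij}·3^j, 0 ≤ d_{ij} < 3:
  c_1 = 428 = 2·3^0 + 1·3^1 + 2·3^2 + 0·3^3 + 2·3^4 + 1·3^5
  c_2 = 220 = 1·3^0 + 1·3^1 + 0·3^2 + 2·3^3 + 2·3^4
  c_3 = 55 = 1·3^0 + 0·3^1 + 0·3^2 + 2·3^3
  c_4 = 641 = 2·3^0 + 0·3^1 + 2·3^2 + 2·3^3 + 1·3^4 + 2·3^5
  c_5 = 358 = 1·3^0 + 2·3^1 + 0·3^2 + 1·3^3 + 1·3^4 + 1·3^5
  c_6 = 319 = 1·3^0 + 1·3^1 + 2·3^2 + 2·3^3 + 0·3^4 + 1·3^5
p-restricted factor λ_0 = (2, 1, 1, 2, 1, 1)
p-restricted factor λ_1 = (1, 1, 0, 0, 2, 1)
p-restricted factor λ_2 = (2, 0, 0, 2, 0, 2)
p-restricted factor λ_3 = (0, 2, 2, 2, 1, 2)
p-restricted factor λ_4 = (2, 2, 0, 1, 1, 0)
p-restricted factor λ_5 = (1, 0, 0, 2, 1, 1)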